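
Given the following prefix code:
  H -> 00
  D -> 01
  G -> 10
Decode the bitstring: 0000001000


Decoding step by step:
Bits 00 -> H
Bits 00 -> H
Bits 00 -> H
Bits 10 -> G
Bits 00 -> H


Decoded message: HHHGH


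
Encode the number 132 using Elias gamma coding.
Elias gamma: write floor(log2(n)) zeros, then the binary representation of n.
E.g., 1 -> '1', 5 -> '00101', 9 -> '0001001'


num_bits = floor(log2(132)) + 1 = 8
leading_zeros = num_bits - 1 = 7
binary(132) = 10000100

Elias gamma(132) = '0000000' + '10000100' = 000000010000100 (15 bits)


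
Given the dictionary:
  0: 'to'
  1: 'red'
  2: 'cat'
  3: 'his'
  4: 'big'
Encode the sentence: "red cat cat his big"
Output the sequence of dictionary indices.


Look up each word in the dictionary:
  'red' -> 1
  'cat' -> 2
  'cat' -> 2
  'his' -> 3
  'big' -> 4

Encoded: [1, 2, 2, 3, 4]


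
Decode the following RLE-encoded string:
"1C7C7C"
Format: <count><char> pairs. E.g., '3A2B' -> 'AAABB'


Expanding each <count><char> pair:
  1C -> 'C'
  7C -> 'CCCCCCC'
  7C -> 'CCCCCCC'

Decoded = CCCCCCCCCCCCCCC


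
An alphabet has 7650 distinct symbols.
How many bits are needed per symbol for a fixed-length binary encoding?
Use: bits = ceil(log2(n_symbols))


log2(7650) = 12.9012
Bracket: 2^12 = 4096 < 7650 <= 2^13 = 8192
So ceil(log2(7650)) = 13

bits = ceil(log2(7650)) = ceil(12.9012) = 13 bits


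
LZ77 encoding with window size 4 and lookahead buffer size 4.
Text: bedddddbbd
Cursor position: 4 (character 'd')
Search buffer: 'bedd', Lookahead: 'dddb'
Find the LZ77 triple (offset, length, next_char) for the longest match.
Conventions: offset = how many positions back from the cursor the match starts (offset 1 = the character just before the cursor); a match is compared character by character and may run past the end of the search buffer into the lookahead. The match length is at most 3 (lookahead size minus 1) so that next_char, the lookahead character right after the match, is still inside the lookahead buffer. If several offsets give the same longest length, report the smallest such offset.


Try each offset into the search buffer:
  offset=1 (pos 3, char 'd'): match length 3
  offset=2 (pos 2, char 'd'): match length 3
  offset=3 (pos 1, char 'e'): match length 0
  offset=4 (pos 0, char 'b'): match length 0
Longest match has length 3, found at offsets 1, 2; take the smallest, offset 1.
next_char = character at position 4 + 3 = 7 -> 'b'

Best match: offset=1, length=3 (matching 'ddd' starting at position 3)
LZ77 triple: (1, 3, 'b')


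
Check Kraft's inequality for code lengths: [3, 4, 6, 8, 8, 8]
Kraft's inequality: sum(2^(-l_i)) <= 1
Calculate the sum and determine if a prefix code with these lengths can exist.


Sum = 2^(-3) + 2^(-4) + 2^(-6) + 2^(-8) + 2^(-8) + 2^(-8)
    = 0.125 + 0.0625 + 0.015625 + 0.00390625 + 0.00390625 + 0.00390625
    = 55/256 = 0.21484375
Since 0.21484375 <= 1, Kraft's inequality IS satisfied.
A prefix code with these lengths CAN exist.

Kraft sum = 0.21484375. Satisfied.


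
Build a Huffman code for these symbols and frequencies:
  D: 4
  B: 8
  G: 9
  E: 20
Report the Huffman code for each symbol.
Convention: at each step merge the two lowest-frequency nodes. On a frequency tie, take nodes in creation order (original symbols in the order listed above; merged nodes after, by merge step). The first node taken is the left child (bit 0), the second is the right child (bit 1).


Huffman tree construction:
Step 1: Merge D(4) + B(8) = 12
Step 2: Merge G(9) + (D+B)(12) = 21
Step 3: Merge E(20) + (G+(D+B))(21) = 41
Read each symbol's code off the tree from the root (left child = 0, right child = 1).

Codes:
  D: 110 (length 3)
  B: 111 (length 3)
  G: 10 (length 2)
  E: 0 (length 1)
Average code length: 74/41 = 1.8049 bits/symbol


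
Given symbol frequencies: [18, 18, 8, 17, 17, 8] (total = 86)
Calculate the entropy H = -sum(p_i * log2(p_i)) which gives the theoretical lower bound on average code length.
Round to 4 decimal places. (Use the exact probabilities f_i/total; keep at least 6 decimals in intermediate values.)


Per-symbol terms -p_i * log2(p_i) with p_i = f_i/86:
  p = 18/86 = 0.209302: log2(p) = -2.256340, -p*log2(p) = 0.472257
  p = 18/86 = 0.209302: log2(p) = -2.256340, -p*log2(p) = 0.472257
  p = 8/86 = 0.093023: log2(p) = -3.426265, -p*log2(p) = 0.318722
  p = 17/86 = 0.197674: log2(p) = -2.338802, -p*log2(p) = 0.462321
  p = 17/86 = 0.197674: log2(p) = -2.338802, -p*log2(p) = 0.462321
  p = 8/86 = 0.093023: log2(p) = -3.426265, -p*log2(p) = 0.318722
H = 0.472257 + 0.472257 + 0.318722 + 0.462321 + 0.462321 + 0.318722 = 2.506600

H = 2.5066 bits/symbol


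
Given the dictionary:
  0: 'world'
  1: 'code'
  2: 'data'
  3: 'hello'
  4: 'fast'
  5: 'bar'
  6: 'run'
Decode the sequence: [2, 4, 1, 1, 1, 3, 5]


Look up each index in the dictionary:
  2 -> 'data'
  4 -> 'fast'
  1 -> 'code'
  1 -> 'code'
  1 -> 'code'
  3 -> 'hello'
  5 -> 'bar'

Decoded: "data fast code code code hello bar"


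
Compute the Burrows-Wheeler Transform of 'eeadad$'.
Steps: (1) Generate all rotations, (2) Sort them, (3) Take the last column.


Rotations (sorted):
  0: $eeadad -> last char: d
  1: ad$eead -> last char: d
  2: adad$ee -> last char: e
  3: d$eeada -> last char: a
  4: dad$eea -> last char: a
  5: eadad$e -> last char: e
  6: eeadad$ -> last char: $


BWT = ddeaae$


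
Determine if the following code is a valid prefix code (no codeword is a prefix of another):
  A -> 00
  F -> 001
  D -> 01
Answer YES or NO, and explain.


Checking each pair (does one codeword prefix another?):
  A='00' vs F='001': prefix -- VIOLATION

NO -- this is NOT a valid prefix code. A (00) is a prefix of F (001).


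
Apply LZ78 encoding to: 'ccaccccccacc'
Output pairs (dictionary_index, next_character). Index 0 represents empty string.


LZ78 encoding steps:
Dictionary: {0: ''}
Step 1: w='' (idx 0), next='c' -> output (0, 'c'), add 'c' as idx 1
Step 2: w='c' (idx 1), next='a' -> output (1, 'a'), add 'ca' as idx 2
Step 3: w='c' (idx 1), next='c' -> output (1, 'c'), add 'cc' as idx 3
Step 4: w='cc' (idx 3), next='c' -> output (3, 'c'), add 'ccc' as idx 4
Step 5: w='ca' (idx 2), next='c' -> output (2, 'c'), add 'cac' as idx 5
Step 6: w='c' (idx 1), end of input -> output (1, '')


Encoded: [(0, 'c'), (1, 'a'), (1, 'c'), (3, 'c'), (2, 'c'), (1, '')]


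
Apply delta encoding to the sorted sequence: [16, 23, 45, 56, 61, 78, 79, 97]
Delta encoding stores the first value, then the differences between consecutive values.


First value: 16
Deltas:
  23 - 16 = 7
  45 - 23 = 22
  56 - 45 = 11
  61 - 56 = 5
  78 - 61 = 17
  79 - 78 = 1
  97 - 79 = 18


Delta encoded: [16, 7, 22, 11, 5, 17, 1, 18]


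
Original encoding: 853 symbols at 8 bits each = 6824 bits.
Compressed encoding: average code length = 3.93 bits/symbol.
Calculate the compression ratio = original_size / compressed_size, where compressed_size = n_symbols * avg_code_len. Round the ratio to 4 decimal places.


original_size = n_symbols * orig_bits = 853 * 8 = 6824 bits
compressed_size = n_symbols * avg_code_len = 853 * 3.93 = 3352.29 bits
ratio = original_size / compressed_size = 6824 / 3352.29 = 2.0356

Compression ratio = 2.0356


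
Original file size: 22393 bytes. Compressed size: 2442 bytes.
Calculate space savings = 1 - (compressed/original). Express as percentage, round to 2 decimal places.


ratio = compressed/original = 2442/22393 = 0.109052
savings = 1 - ratio = 1 - 0.109052 = 0.890948
as a percentage: 0.890948 * 100 = 89.09%

Space savings = 1 - 2442/22393 = 89.09%


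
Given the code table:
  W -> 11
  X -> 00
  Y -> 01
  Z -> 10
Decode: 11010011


Decoding:
11 -> W
01 -> Y
00 -> X
11 -> W


Result: WYXW


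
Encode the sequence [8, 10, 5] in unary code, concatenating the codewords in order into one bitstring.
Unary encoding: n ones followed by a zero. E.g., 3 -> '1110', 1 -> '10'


Encode each number as n ones followed by a terminating 0:
  8 -> 111111110 (9 bits)
  10 -> 11111111110 (11 bits)
  5 -> 111110 (6 bits)
Total length = 9 + 11 + 6 = 26 bits.

Unary([8, 10, 5]) = 11111111011111111110111110 (26 bits)


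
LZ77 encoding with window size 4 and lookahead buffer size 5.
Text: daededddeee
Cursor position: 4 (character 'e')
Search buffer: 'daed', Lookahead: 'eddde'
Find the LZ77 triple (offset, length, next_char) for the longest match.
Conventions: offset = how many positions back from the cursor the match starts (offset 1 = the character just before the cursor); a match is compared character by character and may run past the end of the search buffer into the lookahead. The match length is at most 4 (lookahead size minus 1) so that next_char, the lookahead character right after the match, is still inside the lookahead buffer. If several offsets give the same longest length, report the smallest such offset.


Try each offset into the search buffer:
  offset=1 (pos 3, char 'd'): match length 0
  offset=2 (pos 2, char 'e'): match length 2
  offset=3 (pos 1, char 'a'): match length 0
  offset=4 (pos 0, char 'd'): match length 0
Longest match has length 2 at offset 2.
next_char = character at position 4 + 2 = 6 -> 'd'

Best match: offset=2, length=2 (matching 'ed' starting at position 2)
LZ77 triple: (2, 2, 'd')


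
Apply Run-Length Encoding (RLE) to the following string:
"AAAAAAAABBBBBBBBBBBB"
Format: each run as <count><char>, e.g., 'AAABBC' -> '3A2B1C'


Scanning runs left to right:
  i=0: run of 'A' x 8 -> '8A'
  i=8: run of 'B' x 12 -> '12B'

RLE = 8A12B


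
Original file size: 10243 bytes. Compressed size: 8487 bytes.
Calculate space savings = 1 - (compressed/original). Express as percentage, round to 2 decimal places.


ratio = compressed/original = 8487/10243 = 0.828566
savings = 1 - ratio = 1 - 0.828566 = 0.171434
as a percentage: 0.171434 * 100 = 17.14%

Space savings = 1 - 8487/10243 = 17.14%


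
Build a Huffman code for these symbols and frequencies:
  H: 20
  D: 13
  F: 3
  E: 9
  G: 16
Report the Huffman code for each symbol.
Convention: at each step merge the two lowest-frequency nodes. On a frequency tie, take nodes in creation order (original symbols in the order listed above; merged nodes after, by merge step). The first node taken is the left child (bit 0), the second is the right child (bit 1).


Huffman tree construction:
Step 1: Merge F(3) + E(9) = 12
Step 2: Merge (F+E)(12) + D(13) = 25
Step 3: Merge G(16) + H(20) = 36
Step 4: Merge ((F+E)+D)(25) + (G+H)(36) = 61
Read each symbol's code off the tree from the root (left child = 0, right child = 1).

Codes:
  H: 11 (length 2)
  D: 01 (length 2)
  F: 000 (length 3)
  E: 001 (length 3)
  G: 10 (length 2)
Average code length: 134/61 = 2.1967 bits/symbol


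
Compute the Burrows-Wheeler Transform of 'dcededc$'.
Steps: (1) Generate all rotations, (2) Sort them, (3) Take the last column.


Rotations (sorted):
  0: $dcededc -> last char: c
  1: c$dceded -> last char: d
  2: cededc$d -> last char: d
  3: dc$dcede -> last char: e
  4: dcededc$ -> last char: $
  5: dedc$dce -> last char: e
  6: edc$dced -> last char: d
  7: ededc$dc -> last char: c


BWT = cdde$edc


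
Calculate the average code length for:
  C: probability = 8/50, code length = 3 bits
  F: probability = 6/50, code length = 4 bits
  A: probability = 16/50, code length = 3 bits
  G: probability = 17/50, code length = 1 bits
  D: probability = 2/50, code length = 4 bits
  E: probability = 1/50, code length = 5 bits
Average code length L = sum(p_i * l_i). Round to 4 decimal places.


Weighted contributions p_i * l_i:
  C: (8/50) * 3 = 24/50
  F: (6/50) * 4 = 24/50
  A: (16/50) * 3 = 48/50
  G: (17/50) * 1 = 17/50
  D: (2/50) * 4 = 8/50
  E: (1/50) * 5 = 5/50
Sum = (24 + 24 + 48 + 17 + 8 + 5)/50 = 126/50

L = 126/50 = 2.5200 bits/symbol


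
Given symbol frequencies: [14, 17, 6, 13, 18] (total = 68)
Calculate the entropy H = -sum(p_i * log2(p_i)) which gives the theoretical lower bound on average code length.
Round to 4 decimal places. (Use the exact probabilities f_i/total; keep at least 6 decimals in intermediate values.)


Per-symbol terms -p_i * log2(p_i) with p_i = f_i/68:
  p = 14/68 = 0.205882: log2(p) = -2.280108, -p*log2(p) = 0.469434
  p = 17/68 = 0.250000: log2(p) = -2.000000, -p*log2(p) = 0.500000
  p = 6/68 = 0.088235: log2(p) = -3.502500, -p*log2(p) = 0.309044
  p = 13/68 = 0.191176: log2(p) = -2.387023, -p*log2(p) = 0.456343
  p = 18/68 = 0.264706: log2(p) = -1.917538, -p*log2(p) = 0.507584
H = 0.469434 + 0.500000 + 0.309044 + 0.456343 + 0.507584 = 2.242405

H = 2.2424 bits/symbol


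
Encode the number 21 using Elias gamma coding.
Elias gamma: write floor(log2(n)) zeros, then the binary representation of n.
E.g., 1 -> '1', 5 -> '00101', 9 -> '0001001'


num_bits = floor(log2(21)) + 1 = 5
leading_zeros = num_bits - 1 = 4
binary(21) = 10101

Elias gamma(21) = '0000' + '10101' = 000010101 (9 bits)


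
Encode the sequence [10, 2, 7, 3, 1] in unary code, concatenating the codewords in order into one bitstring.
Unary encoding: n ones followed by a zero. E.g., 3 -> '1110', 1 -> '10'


Encode each number as n ones followed by a terminating 0:
  10 -> 11111111110 (11 bits)
  2 -> 110 (3 bits)
  7 -> 11111110 (8 bits)
  3 -> 1110 (4 bits)
  1 -> 10 (2 bits)
Total length = 11 + 3 + 8 + 4 + 2 = 28 bits.

Unary([10, 2, 7, 3, 1]) = 1111111111011011111110111010 (28 bits)


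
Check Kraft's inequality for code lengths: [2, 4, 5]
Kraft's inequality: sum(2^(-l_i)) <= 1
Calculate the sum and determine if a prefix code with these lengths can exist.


Sum = 2^(-2) + 2^(-4) + 2^(-5)
    = 0.25 + 0.0625 + 0.03125
    = 11/32 = 0.34375
Since 0.34375 <= 1, Kraft's inequality IS satisfied.
A prefix code with these lengths CAN exist.

Kraft sum = 0.34375. Satisfied.


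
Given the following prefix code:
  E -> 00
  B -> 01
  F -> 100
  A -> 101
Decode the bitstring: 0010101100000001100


Decoding step by step:
Bits 00 -> E
Bits 101 -> A
Bits 01 -> B
Bits 100 -> F
Bits 00 -> E
Bits 00 -> E
Bits 01 -> B
Bits 100 -> F


Decoded message: EABFEEBF


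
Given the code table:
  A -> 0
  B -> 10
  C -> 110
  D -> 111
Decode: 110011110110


Decoding:
110 -> C
0 -> A
111 -> D
10 -> B
110 -> C


Result: CADBC


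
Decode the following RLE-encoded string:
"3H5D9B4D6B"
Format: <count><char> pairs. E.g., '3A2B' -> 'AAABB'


Expanding each <count><char> pair:
  3H -> 'HHH'
  5D -> 'DDDDD'
  9B -> 'BBBBBBBBB'
  4D -> 'DDDD'
  6B -> 'BBBBBB'

Decoded = HHHDDDDDBBBBBBBBBDDDDBBBBBB


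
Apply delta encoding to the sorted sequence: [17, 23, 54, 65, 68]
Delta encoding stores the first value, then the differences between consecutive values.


First value: 17
Deltas:
  23 - 17 = 6
  54 - 23 = 31
  65 - 54 = 11
  68 - 65 = 3


Delta encoded: [17, 6, 31, 11, 3]


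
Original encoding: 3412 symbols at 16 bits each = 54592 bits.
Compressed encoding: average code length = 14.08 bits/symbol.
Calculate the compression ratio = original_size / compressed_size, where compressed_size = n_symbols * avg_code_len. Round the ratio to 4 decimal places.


original_size = n_symbols * orig_bits = 3412 * 16 = 54592 bits
compressed_size = n_symbols * avg_code_len = 3412 * 14.08 = 48040.96 bits
ratio = original_size / compressed_size = 54592 / 48040.96 = 1.1364

Compression ratio = 1.1364


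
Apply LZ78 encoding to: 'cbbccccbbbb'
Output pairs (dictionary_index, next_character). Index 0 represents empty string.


LZ78 encoding steps:
Dictionary: {0: ''}
Step 1: w='' (idx 0), next='c' -> output (0, 'c'), add 'c' as idx 1
Step 2: w='' (idx 0), next='b' -> output (0, 'b'), add 'b' as idx 2
Step 3: w='b' (idx 2), next='c' -> output (2, 'c'), add 'bc' as idx 3
Step 4: w='c' (idx 1), next='c' -> output (1, 'c'), add 'cc' as idx 4
Step 5: w='c' (idx 1), next='b' -> output (1, 'b'), add 'cb' as idx 5
Step 6: w='b' (idx 2), next='b' -> output (2, 'b'), add 'bb' as idx 6
Step 7: w='b' (idx 2), end of input -> output (2, '')


Encoded: [(0, 'c'), (0, 'b'), (2, 'c'), (1, 'c'), (1, 'b'), (2, 'b'), (2, '')]


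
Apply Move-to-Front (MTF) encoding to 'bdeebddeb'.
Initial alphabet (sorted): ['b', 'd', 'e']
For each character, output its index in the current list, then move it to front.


MTF encoding:
'b': index 0 in ['b', 'd', 'e'] -> ['b', 'd', 'e']
'd': index 1 in ['b', 'd', 'e'] -> ['d', 'b', 'e']
'e': index 2 in ['d', 'b', 'e'] -> ['e', 'd', 'b']
'e': index 0 in ['e', 'd', 'b'] -> ['e', 'd', 'b']
'b': index 2 in ['e', 'd', 'b'] -> ['b', 'e', 'd']
'd': index 2 in ['b', 'e', 'd'] -> ['d', 'b', 'e']
'd': index 0 in ['d', 'b', 'e'] -> ['d', 'b', 'e']
'e': index 2 in ['d', 'b', 'e'] -> ['e', 'd', 'b']
'b': index 2 in ['e', 'd', 'b'] -> ['b', 'e', 'd']


Output: [0, 1, 2, 0, 2, 2, 0, 2, 2]


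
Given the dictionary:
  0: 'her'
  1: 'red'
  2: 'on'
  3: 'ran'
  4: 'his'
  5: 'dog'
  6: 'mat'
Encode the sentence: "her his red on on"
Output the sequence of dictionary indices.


Look up each word in the dictionary:
  'her' -> 0
  'his' -> 4
  'red' -> 1
  'on' -> 2
  'on' -> 2

Encoded: [0, 4, 1, 2, 2]


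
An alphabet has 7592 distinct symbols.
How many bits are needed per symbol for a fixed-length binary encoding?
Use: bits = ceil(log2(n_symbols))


log2(7592) = 12.8903
Bracket: 2^12 = 4096 < 7592 <= 2^13 = 8192
So ceil(log2(7592)) = 13

bits = ceil(log2(7592)) = ceil(12.8903) = 13 bits


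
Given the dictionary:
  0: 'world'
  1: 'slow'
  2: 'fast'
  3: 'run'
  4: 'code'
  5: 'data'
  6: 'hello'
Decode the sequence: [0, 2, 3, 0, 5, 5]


Look up each index in the dictionary:
  0 -> 'world'
  2 -> 'fast'
  3 -> 'run'
  0 -> 'world'
  5 -> 'data'
  5 -> 'data'

Decoded: "world fast run world data data"


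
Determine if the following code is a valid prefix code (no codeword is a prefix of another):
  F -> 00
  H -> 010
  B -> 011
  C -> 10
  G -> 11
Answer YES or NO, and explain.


Checking each pair (does one codeword prefix another?):
  F='00' vs H='010': no prefix
  F='00' vs B='011': no prefix
  F='00' vs C='10': no prefix
  F='00' vs G='11': no prefix
  H='010' vs F='00': no prefix
  H='010' vs B='011': no prefix
  H='010' vs C='10': no prefix
  H='010' vs G='11': no prefix
  B='011' vs F='00': no prefix
  B='011' vs H='010': no prefix
  B='011' vs C='10': no prefix
  B='011' vs G='11': no prefix
  C='10' vs F='00': no prefix
  C='10' vs H='010': no prefix
  C='10' vs B='011': no prefix
  C='10' vs G='11': no prefix
  G='11' vs F='00': no prefix
  G='11' vs H='010': no prefix
  G='11' vs B='011': no prefix
  G='11' vs C='10': no prefix
No violation found over all pairs.

YES -- this is a valid prefix code. No codeword is a prefix of any other codeword.


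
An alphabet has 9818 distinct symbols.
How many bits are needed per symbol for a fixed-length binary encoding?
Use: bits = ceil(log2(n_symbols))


log2(9818) = 13.2612
Bracket: 2^13 = 8192 < 9818 <= 2^14 = 16384
So ceil(log2(9818)) = 14

bits = ceil(log2(9818)) = ceil(13.2612) = 14 bits


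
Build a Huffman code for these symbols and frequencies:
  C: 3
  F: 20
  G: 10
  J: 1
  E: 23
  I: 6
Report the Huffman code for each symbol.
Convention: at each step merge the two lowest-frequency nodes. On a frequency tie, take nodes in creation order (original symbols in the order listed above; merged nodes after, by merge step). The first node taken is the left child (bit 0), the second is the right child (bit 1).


Huffman tree construction:
Step 1: Merge J(1) + C(3) = 4
Step 2: Merge (J+C)(4) + I(6) = 10
Step 3: Merge G(10) + ((J+C)+I)(10) = 20
Step 4: Merge F(20) + (G+((J+C)+I))(20) = 40
Step 5: Merge E(23) + (F+(G+((J+C)+I)))(40) = 63
Read each symbol's code off the tree from the root (left child = 0, right child = 1).

Codes:
  C: 11101 (length 5)
  F: 10 (length 2)
  G: 110 (length 3)
  J: 11100 (length 5)
  E: 0 (length 1)
  I: 1111 (length 4)
Average code length: 137/63 = 2.1746 bits/symbol


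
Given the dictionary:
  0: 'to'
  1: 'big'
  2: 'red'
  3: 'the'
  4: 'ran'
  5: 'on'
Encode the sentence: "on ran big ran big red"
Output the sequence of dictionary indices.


Look up each word in the dictionary:
  'on' -> 5
  'ran' -> 4
  'big' -> 1
  'ran' -> 4
  'big' -> 1
  'red' -> 2

Encoded: [5, 4, 1, 4, 1, 2]


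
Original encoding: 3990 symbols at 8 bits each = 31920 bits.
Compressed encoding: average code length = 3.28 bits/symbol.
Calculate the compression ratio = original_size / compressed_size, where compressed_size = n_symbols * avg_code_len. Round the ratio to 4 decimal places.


original_size = n_symbols * orig_bits = 3990 * 8 = 31920 bits
compressed_size = n_symbols * avg_code_len = 3990 * 3.28 = 13087.2 bits
ratio = original_size / compressed_size = 31920 / 13087.2 = 2.439

Compression ratio = 2.439


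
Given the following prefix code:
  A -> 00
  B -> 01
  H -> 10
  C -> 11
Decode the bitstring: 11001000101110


Decoding step by step:
Bits 11 -> C
Bits 00 -> A
Bits 10 -> H
Bits 00 -> A
Bits 10 -> H
Bits 11 -> C
Bits 10 -> H


Decoded message: CAHAHCH


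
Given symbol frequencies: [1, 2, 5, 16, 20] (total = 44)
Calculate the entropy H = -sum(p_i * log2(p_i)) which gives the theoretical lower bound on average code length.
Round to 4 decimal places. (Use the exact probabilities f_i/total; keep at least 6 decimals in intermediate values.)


Per-symbol terms -p_i * log2(p_i) with p_i = f_i/44:
  p = 1/44 = 0.022727: log2(p) = -5.459432, -p*log2(p) = 0.124078
  p = 2/44 = 0.045455: log2(p) = -4.459432, -p*log2(p) = 0.202701
  p = 5/44 = 0.113636: log2(p) = -3.137504, -p*log2(p) = 0.356534
  p = 16/44 = 0.363636: log2(p) = -1.459432, -p*log2(p) = 0.530702
  p = 20/44 = 0.454545: log2(p) = -1.137504, -p*log2(p) = 0.517047
H = 0.124078 + 0.202701 + 0.356534 + 0.530702 + 0.517047 = 1.731062

H = 1.7311 bits/symbol


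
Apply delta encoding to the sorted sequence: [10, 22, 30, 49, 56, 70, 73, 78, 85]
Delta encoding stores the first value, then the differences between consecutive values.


First value: 10
Deltas:
  22 - 10 = 12
  30 - 22 = 8
  49 - 30 = 19
  56 - 49 = 7
  70 - 56 = 14
  73 - 70 = 3
  78 - 73 = 5
  85 - 78 = 7


Delta encoded: [10, 12, 8, 19, 7, 14, 3, 5, 7]


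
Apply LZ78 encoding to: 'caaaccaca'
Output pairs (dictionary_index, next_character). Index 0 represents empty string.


LZ78 encoding steps:
Dictionary: {0: ''}
Step 1: w='' (idx 0), next='c' -> output (0, 'c'), add 'c' as idx 1
Step 2: w='' (idx 0), next='a' -> output (0, 'a'), add 'a' as idx 2
Step 3: w='a' (idx 2), next='a' -> output (2, 'a'), add 'aa' as idx 3
Step 4: w='c' (idx 1), next='c' -> output (1, 'c'), add 'cc' as idx 4
Step 5: w='a' (idx 2), next='c' -> output (2, 'c'), add 'ac' as idx 5
Step 6: w='a' (idx 2), end of input -> output (2, '')


Encoded: [(0, 'c'), (0, 'a'), (2, 'a'), (1, 'c'), (2, 'c'), (2, '')]


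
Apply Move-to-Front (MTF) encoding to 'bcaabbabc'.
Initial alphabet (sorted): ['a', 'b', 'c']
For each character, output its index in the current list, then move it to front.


MTF encoding:
'b': index 1 in ['a', 'b', 'c'] -> ['b', 'a', 'c']
'c': index 2 in ['b', 'a', 'c'] -> ['c', 'b', 'a']
'a': index 2 in ['c', 'b', 'a'] -> ['a', 'c', 'b']
'a': index 0 in ['a', 'c', 'b'] -> ['a', 'c', 'b']
'b': index 2 in ['a', 'c', 'b'] -> ['b', 'a', 'c']
'b': index 0 in ['b', 'a', 'c'] -> ['b', 'a', 'c']
'a': index 1 in ['b', 'a', 'c'] -> ['a', 'b', 'c']
'b': index 1 in ['a', 'b', 'c'] -> ['b', 'a', 'c']
'c': index 2 in ['b', 'a', 'c'] -> ['c', 'b', 'a']


Output: [1, 2, 2, 0, 2, 0, 1, 1, 2]


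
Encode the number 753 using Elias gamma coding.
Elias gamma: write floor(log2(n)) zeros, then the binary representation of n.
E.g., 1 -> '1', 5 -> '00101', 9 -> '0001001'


num_bits = floor(log2(753)) + 1 = 10
leading_zeros = num_bits - 1 = 9
binary(753) = 1011110001

Elias gamma(753) = '000000000' + '1011110001' = 0000000001011110001 (19 bits)


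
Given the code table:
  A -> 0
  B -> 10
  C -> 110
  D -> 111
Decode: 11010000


Decoding:
110 -> C
10 -> B
0 -> A
0 -> A
0 -> A


Result: CBAAA


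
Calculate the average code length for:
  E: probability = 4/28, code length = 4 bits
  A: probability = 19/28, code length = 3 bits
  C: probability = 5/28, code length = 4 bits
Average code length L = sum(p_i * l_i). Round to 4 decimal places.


Weighted contributions p_i * l_i:
  E: (4/28) * 4 = 16/28
  A: (19/28) * 3 = 57/28
  C: (5/28) * 4 = 20/28
Sum = (16 + 57 + 20)/28 = 93/28

L = 93/28 = 3.3214 bits/symbol


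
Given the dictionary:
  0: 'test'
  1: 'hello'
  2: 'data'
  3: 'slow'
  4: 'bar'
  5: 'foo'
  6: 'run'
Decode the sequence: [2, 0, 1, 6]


Look up each index in the dictionary:
  2 -> 'data'
  0 -> 'test'
  1 -> 'hello'
  6 -> 'run'

Decoded: "data test hello run"


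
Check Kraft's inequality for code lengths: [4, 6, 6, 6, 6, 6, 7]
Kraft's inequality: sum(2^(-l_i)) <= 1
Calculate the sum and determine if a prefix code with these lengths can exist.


Sum = 2^(-4) + 2^(-6) + 2^(-6) + 2^(-6) + 2^(-6) + 2^(-6) + 2^(-7)
    = 0.0625 + 0.015625 + 0.015625 + 0.015625 + 0.015625 + 0.015625 + 0.0078125
    = 19/128 = 0.1484375
Since 0.1484375 <= 1, Kraft's inequality IS satisfied.
A prefix code with these lengths CAN exist.

Kraft sum = 0.1484375. Satisfied.


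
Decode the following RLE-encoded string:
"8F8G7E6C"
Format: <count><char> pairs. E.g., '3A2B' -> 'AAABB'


Expanding each <count><char> pair:
  8F -> 'FFFFFFFF'
  8G -> 'GGGGGGGG'
  7E -> 'EEEEEEE'
  6C -> 'CCCCCC'

Decoded = FFFFFFFFGGGGGGGGEEEEEEECCCCCC


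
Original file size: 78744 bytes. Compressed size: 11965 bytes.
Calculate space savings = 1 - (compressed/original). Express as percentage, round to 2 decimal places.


ratio = compressed/original = 11965/78744 = 0.151948
savings = 1 - ratio = 1 - 0.151948 = 0.848052
as a percentage: 0.848052 * 100 = 84.81%

Space savings = 1 - 11965/78744 = 84.81%


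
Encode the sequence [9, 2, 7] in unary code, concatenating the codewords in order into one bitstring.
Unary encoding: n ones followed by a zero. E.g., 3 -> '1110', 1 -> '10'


Encode each number as n ones followed by a terminating 0:
  9 -> 1111111110 (10 bits)
  2 -> 110 (3 bits)
  7 -> 11111110 (8 bits)
Total length = 10 + 3 + 8 = 21 bits.

Unary([9, 2, 7]) = 111111111011011111110 (21 bits)


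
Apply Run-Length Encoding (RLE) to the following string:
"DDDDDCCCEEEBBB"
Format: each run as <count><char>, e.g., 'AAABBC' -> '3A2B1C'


Scanning runs left to right:
  i=0: run of 'D' x 5 -> '5D'
  i=5: run of 'C' x 3 -> '3C'
  i=8: run of 'E' x 3 -> '3E'
  i=11: run of 'B' x 3 -> '3B'

RLE = 5D3C3E3B


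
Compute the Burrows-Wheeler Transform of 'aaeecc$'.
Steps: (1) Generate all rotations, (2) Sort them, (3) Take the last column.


Rotations (sorted):
  0: $aaeecc -> last char: c
  1: aaeecc$ -> last char: $
  2: aeecc$a -> last char: a
  3: c$aaeec -> last char: c
  4: cc$aaee -> last char: e
  5: ecc$aae -> last char: e
  6: eecc$aa -> last char: a


BWT = c$aceea


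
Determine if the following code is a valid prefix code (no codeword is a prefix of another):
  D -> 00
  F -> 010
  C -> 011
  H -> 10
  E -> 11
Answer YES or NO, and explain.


Checking each pair (does one codeword prefix another?):
  D='00' vs F='010': no prefix
  D='00' vs C='011': no prefix
  D='00' vs H='10': no prefix
  D='00' vs E='11': no prefix
  F='010' vs D='00': no prefix
  F='010' vs C='011': no prefix
  F='010' vs H='10': no prefix
  F='010' vs E='11': no prefix
  C='011' vs D='00': no prefix
  C='011' vs F='010': no prefix
  C='011' vs H='10': no prefix
  C='011' vs E='11': no prefix
  H='10' vs D='00': no prefix
  H='10' vs F='010': no prefix
  H='10' vs C='011': no prefix
  H='10' vs E='11': no prefix
  E='11' vs D='00': no prefix
  E='11' vs F='010': no prefix
  E='11' vs C='011': no prefix
  E='11' vs H='10': no prefix
No violation found over all pairs.

YES -- this is a valid prefix code. No codeword is a prefix of any other codeword.


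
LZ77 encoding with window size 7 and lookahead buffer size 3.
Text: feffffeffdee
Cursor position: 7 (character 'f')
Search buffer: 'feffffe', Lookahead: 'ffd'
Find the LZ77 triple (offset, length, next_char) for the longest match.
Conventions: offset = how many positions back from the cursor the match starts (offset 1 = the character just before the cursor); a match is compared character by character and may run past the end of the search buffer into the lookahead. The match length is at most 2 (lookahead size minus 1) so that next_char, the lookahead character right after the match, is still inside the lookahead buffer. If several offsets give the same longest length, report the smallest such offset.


Try each offset into the search buffer:
  offset=1 (pos 6, char 'e'): match length 0
  offset=2 (pos 5, char 'f'): match length 1
  offset=3 (pos 4, char 'f'): match length 2
  offset=4 (pos 3, char 'f'): match length 2
  offset=5 (pos 2, char 'f'): match length 2
  offset=6 (pos 1, char 'e'): match length 0
  offset=7 (pos 0, char 'f'): match length 1
Longest match has length 2, found at offsets 3, 4, 5; take the smallest, offset 3.
next_char = character at position 7 + 2 = 9 -> 'd'

Best match: offset=3, length=2 (matching 'ff' starting at position 4)
LZ77 triple: (3, 2, 'd')


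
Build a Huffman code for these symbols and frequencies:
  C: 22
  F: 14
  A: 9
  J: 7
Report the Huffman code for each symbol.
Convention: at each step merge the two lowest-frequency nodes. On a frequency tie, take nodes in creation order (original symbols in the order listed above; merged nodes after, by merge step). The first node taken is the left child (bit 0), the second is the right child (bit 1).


Huffman tree construction:
Step 1: Merge J(7) + A(9) = 16
Step 2: Merge F(14) + (J+A)(16) = 30
Step 3: Merge C(22) + (F+(J+A))(30) = 52
Read each symbol's code off the tree from the root (left child = 0, right child = 1).

Codes:
  C: 0 (length 1)
  F: 10 (length 2)
  A: 111 (length 3)
  J: 110 (length 3)
Average code length: 98/52 = 1.8846 bits/symbol


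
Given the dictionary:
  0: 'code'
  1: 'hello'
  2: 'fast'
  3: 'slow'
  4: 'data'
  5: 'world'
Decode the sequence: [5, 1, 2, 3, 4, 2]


Look up each index in the dictionary:
  5 -> 'world'
  1 -> 'hello'
  2 -> 'fast'
  3 -> 'slow'
  4 -> 'data'
  2 -> 'fast'

Decoded: "world hello fast slow data fast"


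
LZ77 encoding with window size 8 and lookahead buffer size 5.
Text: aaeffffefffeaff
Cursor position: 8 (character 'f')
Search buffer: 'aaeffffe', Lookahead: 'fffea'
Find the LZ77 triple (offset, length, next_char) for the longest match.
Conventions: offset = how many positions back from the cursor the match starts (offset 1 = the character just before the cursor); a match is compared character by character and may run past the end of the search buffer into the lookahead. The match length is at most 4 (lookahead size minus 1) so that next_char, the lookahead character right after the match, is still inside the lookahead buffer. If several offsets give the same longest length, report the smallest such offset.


Try each offset into the search buffer:
  offset=1 (pos 7, char 'e'): match length 0
  offset=2 (pos 6, char 'f'): match length 1
  offset=3 (pos 5, char 'f'): match length 2
  offset=4 (pos 4, char 'f'): match length 4
  offset=5 (pos 3, char 'f'): match length 3
  offset=6 (pos 2, char 'e'): match length 0
  offset=7 (pos 1, char 'a'): match length 0
  offset=8 (pos 0, char 'a'): match length 0
Longest match has length 4 at offset 4.
next_char = character at position 8 + 4 = 12 -> 'a'

Best match: offset=4, length=4 (matching 'fffe' starting at position 4)
LZ77 triple: (4, 4, 'a')


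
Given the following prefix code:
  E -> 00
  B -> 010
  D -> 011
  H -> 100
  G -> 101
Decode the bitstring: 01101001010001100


Decoding step by step:
Bits 011 -> D
Bits 010 -> B
Bits 010 -> B
Bits 100 -> H
Bits 011 -> D
Bits 00 -> E


Decoded message: DBBHDE


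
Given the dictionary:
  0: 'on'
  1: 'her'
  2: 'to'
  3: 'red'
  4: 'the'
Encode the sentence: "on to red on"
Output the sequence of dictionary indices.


Look up each word in the dictionary:
  'on' -> 0
  'to' -> 2
  'red' -> 3
  'on' -> 0

Encoded: [0, 2, 3, 0]


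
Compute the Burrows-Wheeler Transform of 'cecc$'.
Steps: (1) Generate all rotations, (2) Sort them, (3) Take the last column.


Rotations (sorted):
  0: $cecc -> last char: c
  1: c$cec -> last char: c
  2: cc$ce -> last char: e
  3: cecc$ -> last char: $
  4: ecc$c -> last char: c


BWT = cce$c


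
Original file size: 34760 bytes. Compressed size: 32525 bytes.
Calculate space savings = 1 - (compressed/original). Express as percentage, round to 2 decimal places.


ratio = compressed/original = 32525/34760 = 0.935702
savings = 1 - ratio = 1 - 0.935702 = 0.064298
as a percentage: 0.064298 * 100 = 6.43%

Space savings = 1 - 32525/34760 = 6.43%


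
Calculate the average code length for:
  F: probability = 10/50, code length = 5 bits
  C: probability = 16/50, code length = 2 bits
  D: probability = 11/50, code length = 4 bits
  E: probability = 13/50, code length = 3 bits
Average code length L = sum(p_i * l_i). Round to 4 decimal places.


Weighted contributions p_i * l_i:
  F: (10/50) * 5 = 50/50
  C: (16/50) * 2 = 32/50
  D: (11/50) * 4 = 44/50
  E: (13/50) * 3 = 39/50
Sum = (50 + 32 + 44 + 39)/50 = 165/50

L = 165/50 = 3.3000 bits/symbol


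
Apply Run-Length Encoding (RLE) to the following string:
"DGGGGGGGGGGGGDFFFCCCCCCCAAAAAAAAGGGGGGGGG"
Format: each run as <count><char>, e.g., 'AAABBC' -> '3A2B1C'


Scanning runs left to right:
  i=0: run of 'D' x 1 -> '1D'
  i=1: run of 'G' x 12 -> '12G'
  i=13: run of 'D' x 1 -> '1D'
  i=14: run of 'F' x 3 -> '3F'
  i=17: run of 'C' x 7 -> '7C'
  i=24: run of 'A' x 8 -> '8A'
  i=32: run of 'G' x 9 -> '9G'

RLE = 1D12G1D3F7C8A9G


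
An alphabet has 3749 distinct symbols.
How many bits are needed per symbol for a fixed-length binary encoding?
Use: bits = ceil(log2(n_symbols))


log2(3749) = 11.8723
Bracket: 2^11 = 2048 < 3749 <= 2^12 = 4096
So ceil(log2(3749)) = 12

bits = ceil(log2(3749)) = ceil(11.8723) = 12 bits


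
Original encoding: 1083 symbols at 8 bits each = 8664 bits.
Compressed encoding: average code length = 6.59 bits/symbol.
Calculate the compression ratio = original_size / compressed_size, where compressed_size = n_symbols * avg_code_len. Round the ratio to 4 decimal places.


original_size = n_symbols * orig_bits = 1083 * 8 = 8664 bits
compressed_size = n_symbols * avg_code_len = 1083 * 6.59 = 7136.97 bits
ratio = original_size / compressed_size = 8664 / 7136.97 = 1.214

Compression ratio = 1.214


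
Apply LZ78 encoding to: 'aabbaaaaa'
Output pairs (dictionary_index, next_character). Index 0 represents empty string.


LZ78 encoding steps:
Dictionary: {0: ''}
Step 1: w='' (idx 0), next='a' -> output (0, 'a'), add 'a' as idx 1
Step 2: w='a' (idx 1), next='b' -> output (1, 'b'), add 'ab' as idx 2
Step 3: w='' (idx 0), next='b' -> output (0, 'b'), add 'b' as idx 3
Step 4: w='a' (idx 1), next='a' -> output (1, 'a'), add 'aa' as idx 4
Step 5: w='aa' (idx 4), next='a' -> output (4, 'a'), add 'aaa' as idx 5


Encoded: [(0, 'a'), (1, 'b'), (0, 'b'), (1, 'a'), (4, 'a')]


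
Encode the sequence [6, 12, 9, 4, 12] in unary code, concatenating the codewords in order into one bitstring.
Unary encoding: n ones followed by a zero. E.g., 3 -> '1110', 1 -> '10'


Encode each number as n ones followed by a terminating 0:
  6 -> 1111110 (7 bits)
  12 -> 1111111111110 (13 bits)
  9 -> 1111111110 (10 bits)
  4 -> 11110 (5 bits)
  12 -> 1111111111110 (13 bits)
Total length = 7 + 13 + 10 + 5 + 13 = 48 bits.

Unary([6, 12, 9, 4, 12]) = 111111011111111111101111111110111101111111111110 (48 bits)


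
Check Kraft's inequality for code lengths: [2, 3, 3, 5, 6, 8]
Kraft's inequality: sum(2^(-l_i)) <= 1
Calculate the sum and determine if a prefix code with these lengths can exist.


Sum = 2^(-2) + 2^(-3) + 2^(-3) + 2^(-5) + 2^(-6) + 2^(-8)
    = 0.25 + 0.125 + 0.125 + 0.03125 + 0.015625 + 0.00390625
    = 141/256 = 0.55078125
Since 0.55078125 <= 1, Kraft's inequality IS satisfied.
A prefix code with these lengths CAN exist.

Kraft sum = 0.55078125. Satisfied.


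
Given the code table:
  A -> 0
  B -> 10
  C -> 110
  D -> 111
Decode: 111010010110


Decoding:
111 -> D
0 -> A
10 -> B
0 -> A
10 -> B
110 -> C


Result: DABABC


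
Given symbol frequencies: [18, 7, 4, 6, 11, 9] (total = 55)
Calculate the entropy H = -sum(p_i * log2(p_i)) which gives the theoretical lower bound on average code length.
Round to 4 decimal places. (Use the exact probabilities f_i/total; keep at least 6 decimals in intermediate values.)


Per-symbol terms -p_i * log2(p_i) with p_i = f_i/55:
  p = 18/55 = 0.327273: log2(p) = -1.611435, -p*log2(p) = 0.527379
  p = 7/55 = 0.127273: log2(p) = -2.974005, -p*log2(p) = 0.378510
  p = 4/55 = 0.072727: log2(p) = -3.781360, -p*log2(p) = 0.275008
  p = 6/55 = 0.109091: log2(p) = -3.196397, -p*log2(p) = 0.348698
  p = 11/55 = 0.200000: log2(p) = -2.321928, -p*log2(p) = 0.464386
  p = 9/55 = 0.163636: log2(p) = -2.611435, -p*log2(p) = 0.427326
H = 0.527379 + 0.378510 + 0.275008 + 0.348698 + 0.464386 + 0.427326 = 2.421307

H = 2.4213 bits/symbol


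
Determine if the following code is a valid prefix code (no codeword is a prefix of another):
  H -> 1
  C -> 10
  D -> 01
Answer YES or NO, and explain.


Checking each pair (does one codeword prefix another?):
  H='1' vs C='10': prefix -- VIOLATION

NO -- this is NOT a valid prefix code. H (1) is a prefix of C (10).


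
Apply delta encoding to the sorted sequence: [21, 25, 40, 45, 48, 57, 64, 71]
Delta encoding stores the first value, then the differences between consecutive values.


First value: 21
Deltas:
  25 - 21 = 4
  40 - 25 = 15
  45 - 40 = 5
  48 - 45 = 3
  57 - 48 = 9
  64 - 57 = 7
  71 - 64 = 7


Delta encoded: [21, 4, 15, 5, 3, 9, 7, 7]


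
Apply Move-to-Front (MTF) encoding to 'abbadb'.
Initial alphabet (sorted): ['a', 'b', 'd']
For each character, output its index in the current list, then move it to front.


MTF encoding:
'a': index 0 in ['a', 'b', 'd'] -> ['a', 'b', 'd']
'b': index 1 in ['a', 'b', 'd'] -> ['b', 'a', 'd']
'b': index 0 in ['b', 'a', 'd'] -> ['b', 'a', 'd']
'a': index 1 in ['b', 'a', 'd'] -> ['a', 'b', 'd']
'd': index 2 in ['a', 'b', 'd'] -> ['d', 'a', 'b']
'b': index 2 in ['d', 'a', 'b'] -> ['b', 'd', 'a']


Output: [0, 1, 0, 1, 2, 2]


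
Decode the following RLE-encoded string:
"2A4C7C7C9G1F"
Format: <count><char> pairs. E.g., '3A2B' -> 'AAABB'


Expanding each <count><char> pair:
  2A -> 'AA'
  4C -> 'CCCC'
  7C -> 'CCCCCCC'
  7C -> 'CCCCCCC'
  9G -> 'GGGGGGGGG'
  1F -> 'F'

Decoded = AACCCCCCCCCCCCCCCCCCGGGGGGGGGF


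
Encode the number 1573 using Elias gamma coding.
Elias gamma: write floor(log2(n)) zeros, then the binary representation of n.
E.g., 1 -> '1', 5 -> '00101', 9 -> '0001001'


num_bits = floor(log2(1573)) + 1 = 11
leading_zeros = num_bits - 1 = 10
binary(1573) = 11000100101

Elias gamma(1573) = '0000000000' + '11000100101' = 000000000011000100101 (21 bits)


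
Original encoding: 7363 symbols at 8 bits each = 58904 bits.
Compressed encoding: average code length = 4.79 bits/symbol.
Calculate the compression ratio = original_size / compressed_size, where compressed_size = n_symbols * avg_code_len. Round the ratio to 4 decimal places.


original_size = n_symbols * orig_bits = 7363 * 8 = 58904 bits
compressed_size = n_symbols * avg_code_len = 7363 * 4.79 = 35268.77 bits
ratio = original_size / compressed_size = 58904 / 35268.77 = 1.6701

Compression ratio = 1.6701


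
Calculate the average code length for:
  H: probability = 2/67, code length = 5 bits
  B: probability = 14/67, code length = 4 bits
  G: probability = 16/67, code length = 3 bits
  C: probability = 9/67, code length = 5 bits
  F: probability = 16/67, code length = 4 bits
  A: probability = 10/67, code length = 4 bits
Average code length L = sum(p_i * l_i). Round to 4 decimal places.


Weighted contributions p_i * l_i:
  H: (2/67) * 5 = 10/67
  B: (14/67) * 4 = 56/67
  G: (16/67) * 3 = 48/67
  C: (9/67) * 5 = 45/67
  F: (16/67) * 4 = 64/67
  A: (10/67) * 4 = 40/67
Sum = (10 + 56 + 48 + 45 + 64 + 40)/67 = 263/67

L = 263/67 = 3.9254 bits/symbol


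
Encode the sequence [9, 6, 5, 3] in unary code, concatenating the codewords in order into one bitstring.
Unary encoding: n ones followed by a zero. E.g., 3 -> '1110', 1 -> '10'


Encode each number as n ones followed by a terminating 0:
  9 -> 1111111110 (10 bits)
  6 -> 1111110 (7 bits)
  5 -> 111110 (6 bits)
  3 -> 1110 (4 bits)
Total length = 10 + 7 + 6 + 4 = 27 bits.

Unary([9, 6, 5, 3]) = 111111111011111101111101110 (27 bits)
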